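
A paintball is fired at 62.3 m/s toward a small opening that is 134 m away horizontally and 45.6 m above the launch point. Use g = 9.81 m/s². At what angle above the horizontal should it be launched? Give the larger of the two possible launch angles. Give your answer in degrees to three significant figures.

79.4°

Trajectory: y = x tanθ − g x² (1 + tan²θ)/(2v₀²). With x = 134, y = 45.6, v₀ = 62.3, g = 9.81:
22.69 tan²θ − 134 tanθ + (68.29) = 0.
tanθ = [134 ± √(134² − 4 × 22.69 × (68.29))] / (2 × 22.69) = (134 ± 108.4) / 45.38, giving tanθ = 0.5634 or 5.342.
θ = 29.40° or 79.40°; the larger is 79.40°.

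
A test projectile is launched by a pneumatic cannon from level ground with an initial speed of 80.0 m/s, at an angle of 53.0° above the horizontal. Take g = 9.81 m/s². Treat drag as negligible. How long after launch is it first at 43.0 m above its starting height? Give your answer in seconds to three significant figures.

0.712 s

Horizontal component vₓ = 80.00 cos 53.0° = 48.15 m/s; vertical v_y0 = 80.00 sin 53.0° = 63.89 m/s.
Set y = v_y0 t − ½ g t² = 43.0: 4.905 t² − 63.89 t + 43.0 = 0.
Quadratic formula: t = (63.89 ± √3238.4) / 9.81 = (63.89 ± 56.91) / 9.81 → t = 0.7119 s or 12.31 s.
The first (ascending) time is 0.7119 s.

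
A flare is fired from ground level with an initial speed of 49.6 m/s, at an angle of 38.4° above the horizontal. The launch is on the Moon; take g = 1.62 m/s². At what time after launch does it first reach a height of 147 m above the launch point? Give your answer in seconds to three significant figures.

5.59 s

vₓ = 49.60 cos 38.4° = 38.87 m/s; v_y0 = 49.60 sin 38.4° = 30.81 m/s.
Require v_y0 t − ½ g t² = 147, i.e. 0.8100 t² − 30.81 t + 147 = 0.
t = [30.81 ± √(30.81² − 2·1.62·147)] / 1.62 = (30.81 ± 21.75) / 1.62, so t = 5.594 s or t = 32.44 s.
The first (ascending) time is 5.594 s.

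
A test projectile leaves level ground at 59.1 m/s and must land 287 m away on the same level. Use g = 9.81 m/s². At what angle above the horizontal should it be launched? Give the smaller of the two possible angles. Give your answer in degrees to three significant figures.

26.9°

Level-ground range R = v₀² sin(2θ)/g ⇒ sin(2θ) = gR/v₀² = 9.81 × 287 / 59.1² = 0.8061.
2θ = 53.71° or 180° − 53.71° = 126.3°, so θ = 26.86° or 63.14°.
The smaller angle is 26.86°.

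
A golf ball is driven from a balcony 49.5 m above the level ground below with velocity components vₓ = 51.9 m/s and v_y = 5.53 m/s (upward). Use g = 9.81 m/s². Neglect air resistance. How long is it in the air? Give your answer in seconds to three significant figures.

3.79 s

The projectile lands when y = 49.5 + (5.530) t − ½·9.81·t² = 0. Positive root: t = (5.530 + √(5.530² + 2·9.81·49.5)) / 9.81 = (5.530 + 31.65) / 9.81 = 3.790 s.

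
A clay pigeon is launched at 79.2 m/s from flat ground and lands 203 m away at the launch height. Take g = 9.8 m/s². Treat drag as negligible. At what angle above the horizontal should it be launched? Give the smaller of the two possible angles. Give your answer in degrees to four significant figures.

9.245°

From R = (v₀²/g) sin 2θ: sin 2θ = 9.80 × 203 / 6272.6 = 0.3172.
2θ = 18.49° or 180° − 18.49° = 161.5°, so θ = 9.245° or 80.75°.
The smaller angle is 9.245°.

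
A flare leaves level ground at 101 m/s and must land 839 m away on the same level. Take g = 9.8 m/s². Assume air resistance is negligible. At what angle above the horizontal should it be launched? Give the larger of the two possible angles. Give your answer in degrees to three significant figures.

63.1°

From R = (v₀²/g) sin 2θ: sin 2θ = 9.80 × 839 / 10201 = 0.8060.
2θ = 53.71° or 180° − 53.71° = 126.3°, so θ = 26.85° or 63.15°.
The larger angle is 63.15°.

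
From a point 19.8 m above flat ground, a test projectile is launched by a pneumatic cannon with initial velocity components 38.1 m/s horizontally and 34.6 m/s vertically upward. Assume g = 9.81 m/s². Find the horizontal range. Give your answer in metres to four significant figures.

289.0 m

With up positive and y = 0 at the ground: y(t) = 19.8 + (34.60) t − 4.905 t². Setting y = 0 and taking the positive root: t = [34.60 + √(34.60² + 2·9.81·19.8)] / 9.81 = (34.60 + 39.82) / 9.81 = 7.586 s.
Horizontal distance: R = vₓ t = 38.10 × 7.586 = 289.0 m.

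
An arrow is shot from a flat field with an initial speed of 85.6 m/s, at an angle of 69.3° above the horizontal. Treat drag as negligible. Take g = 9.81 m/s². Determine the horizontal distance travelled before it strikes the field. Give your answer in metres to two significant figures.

Components: vₓ = 85.60 cos 69.3° = 30.26 m/s, v_y0 = 85.60 sin 69.3° = 80.07 m/s.
Time aloft: T = 2 v_y0 / g = 2 × 80.07 / 9.81 = 16.32 s.
Range: R = vₓ T = 30.26 × 16.32 = 494.0 m.

490 m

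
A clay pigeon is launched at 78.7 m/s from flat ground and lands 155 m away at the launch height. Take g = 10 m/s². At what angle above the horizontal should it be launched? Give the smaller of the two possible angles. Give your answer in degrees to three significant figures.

R = v₀² sin 2θ / g gives sin 2θ = gR/v₀² = 10.0·155/78.7² = 0.2503.
2θ = 14.49° or 180° − 14.49° = 165.5°, so θ = 7.246° or 82.75°.
The smaller angle is 7.246°.

7.25°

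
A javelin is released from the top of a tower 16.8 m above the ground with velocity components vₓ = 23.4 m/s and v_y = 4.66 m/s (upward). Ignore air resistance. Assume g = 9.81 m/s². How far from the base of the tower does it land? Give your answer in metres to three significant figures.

The projectile lands when y = 16.8 + (4.660) t − ½·9.81·t² = 0. Positive root: t = (4.660 + √(4.660² + 2·9.81·16.8)) / 9.81 = (4.660 + 18.74) / 9.81 = 2.386 s.
Horizontal distance: R = vₓ t = 23.40 × 2.386 = 55.83 m.

55.8 m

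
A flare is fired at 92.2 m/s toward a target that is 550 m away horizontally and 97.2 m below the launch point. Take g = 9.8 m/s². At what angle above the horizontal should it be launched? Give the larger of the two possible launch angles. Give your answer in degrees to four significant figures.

Trajectory: y = x tanθ − g x² (1 + tan²θ)/(2v₀²). With x = 550, y = −97.2, v₀ = 92.2, g = 9.80:
174.4 tan²θ − 550 tanθ + (77.17) = 0.
tanθ = [550 ± √(550² − 4 × 174.4 × (77.17))] / (2 × 174.4) = (550 ± 498.7) / 348.7, giving tanθ = 0.1472 or 3.007.
θ = 8.372° or 71.61°; the larger is 71.61°.

71.61°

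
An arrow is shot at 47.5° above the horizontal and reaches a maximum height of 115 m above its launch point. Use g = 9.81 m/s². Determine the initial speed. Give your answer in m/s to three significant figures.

At the peak v_y = 0, so v_y0 = √(2gH) = √(2 × 9.81 × 115) = 47.50 m/s.
v_y0 = v₀ sin θ ⇒ v₀ = 47.50 / sin 47.5° = 64.43 m/s.

64.4 m/s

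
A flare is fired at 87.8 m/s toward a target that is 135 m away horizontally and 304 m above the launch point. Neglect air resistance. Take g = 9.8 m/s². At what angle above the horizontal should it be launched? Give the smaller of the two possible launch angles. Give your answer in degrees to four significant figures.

Trajectory: y = x tanθ − g x² (1 + tan²θ)/(2v₀²). With x = 135, y = 304, v₀ = 87.8, g = 9.80:
11.58 tan²θ − 135 tanθ + (315.6) = 0.
tanθ = [135 ± √(135² − 4 × 11.58 × (315.6))] / (2 × 11.58) = (135 ± 60.01) / 23.17, giving tanθ = 3.237 or 8.417.
θ = 72.83° or 83.22°; the smaller is 72.83°.

72.83°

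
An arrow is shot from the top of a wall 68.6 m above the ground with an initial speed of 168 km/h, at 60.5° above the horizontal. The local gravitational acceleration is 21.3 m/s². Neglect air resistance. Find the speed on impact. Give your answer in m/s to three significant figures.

Convert: 168 km/h = 168/3.6 = 46.67 m/s.
Resolve: vₓ = 46.67 cos 60.5° = 22.98 m/s and v_y0 = 46.67 sin 60.5° = 40.62 m/s.
With up positive and y = 0 at the ground: y(t) = 68.6 + (40.62) t − 10.65 t². Setting y = 0 and taking the positive root: t = [40.62 + √(40.62² + 2·21.3·68.6)] / 21.3 = (40.62 + 67.62) / 21.3 = 5.081 s.
Vertical velocity at impact: v_y = v_y0 − g t = 40.62 − 21.3 × 5.081 = −67.62 m/s.
Speed: |v| = √(vₓ² + v_y²) = √(22.98² + 67.62²) = 71.42 m/s.

71.4 m/s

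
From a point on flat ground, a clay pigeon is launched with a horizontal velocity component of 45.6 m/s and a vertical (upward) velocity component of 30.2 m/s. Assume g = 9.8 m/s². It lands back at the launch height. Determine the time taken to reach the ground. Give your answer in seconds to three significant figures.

It returns to y = 0 when t = 2 v_y0 / g = 2(30.20)/9.80 = 6.163 s.

6.16 s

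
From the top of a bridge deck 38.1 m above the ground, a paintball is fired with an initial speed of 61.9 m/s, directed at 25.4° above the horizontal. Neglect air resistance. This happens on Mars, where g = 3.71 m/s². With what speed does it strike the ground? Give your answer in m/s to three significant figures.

Components: vₓ = 61.90 cos 25.4° = 55.92 m/s, v_y0 = 61.90 sin 25.4° = 26.55 m/s.
With up positive and y = 0 at the ground: y(t) = 38.1 + (26.55) t − 1.855 t². Setting y = 0 and taking the positive root: t = [26.55 + √(26.55² + 2·3.71·38.1)] / 3.71 = (26.55 + 31.43) / 3.71 = 15.63 s.
Vertical velocity at impact: v_y = v_y0 − g t = 26.55 − 3.71 × 15.63 = −31.43 m/s.
Speed: |v| = √(vₓ² + v_y²) = √(55.92² + 31.43²) = 64.14 m/s.

64.1 m/s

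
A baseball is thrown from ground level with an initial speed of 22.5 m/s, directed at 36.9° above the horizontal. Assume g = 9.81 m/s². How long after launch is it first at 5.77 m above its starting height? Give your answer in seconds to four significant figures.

Resolve: vₓ = 22.50 cos 36.9° = 17.99 m/s and v_y0 = 22.50 sin 36.9° = 13.51 m/s.
Set y = v_y0 t − ½ g t² = 5.77: 4.905 t² − 13.51 t + 5.77 = 0.
t = [13.51 ± √(13.51² − 2·9.81·5.77)] / 9.81 = (13.51 ± 8.325) / 9.81, so t = 0.5285 s or t = 2.226 s.
The first (ascending) time is 0.5285 s.

0.5285 s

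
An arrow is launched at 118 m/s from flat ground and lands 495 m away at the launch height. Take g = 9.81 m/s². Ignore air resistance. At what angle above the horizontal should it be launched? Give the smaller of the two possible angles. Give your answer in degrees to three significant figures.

10.2°

R = v₀² sin 2θ / g gives sin 2θ = gR/v₀² = 9.81·495/118² = 0.3487.
2θ = 20.41° or 180° − 20.41° = 159.6°, so θ = 10.21° or 79.79°.
The smaller angle is 10.21°.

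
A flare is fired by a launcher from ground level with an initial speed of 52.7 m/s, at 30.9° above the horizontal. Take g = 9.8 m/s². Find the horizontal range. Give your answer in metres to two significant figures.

vₓ = 52.70 cos 30.9° = 45.22 m/s; v_y0 = 52.70 sin 30.9° = 27.06 m/s.
Flight time T = 2 v_y0 / g = 5.523 s.
Horizontal distance R = vₓ T = 45.22 × 5.523 = 249.8 m.

250 m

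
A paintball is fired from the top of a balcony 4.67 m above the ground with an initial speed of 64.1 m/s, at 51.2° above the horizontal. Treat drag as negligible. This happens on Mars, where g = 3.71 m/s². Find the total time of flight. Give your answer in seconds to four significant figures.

27.02 s

Resolve: vₓ = 64.10 cos 51.2° = 40.17 m/s and v_y0 = 64.10 sin 51.2° = 49.96 m/s.
The projectile lands when y = 4.67 + (49.96) t − ½·3.71·t² = 0. Positive root: t = (49.96 + √(49.96² + 2·3.71·4.67)) / 3.71 = (49.96 + 50.30) / 3.71 = 27.02 s.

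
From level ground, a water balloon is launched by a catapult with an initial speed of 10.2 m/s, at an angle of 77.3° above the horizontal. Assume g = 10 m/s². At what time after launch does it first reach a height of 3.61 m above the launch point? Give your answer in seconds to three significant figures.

0.477 s

vₓ = 10.20 cos 77.3° = 2.242 m/s; v_y0 = 10.20 sin 77.3° = 9.950 m/s.
Set y = v_y0 t − ½ g t² = 3.61: 5.000 t² − 9.950 t + 3.61 = 0.
Quadratic formula: t = (9.950 ± √26.812) / 10.0 = (9.950 ± 5.178) / 10.0 → t = 0.4772 s or 1.513 s.
The first (ascending) time is 0.4772 s.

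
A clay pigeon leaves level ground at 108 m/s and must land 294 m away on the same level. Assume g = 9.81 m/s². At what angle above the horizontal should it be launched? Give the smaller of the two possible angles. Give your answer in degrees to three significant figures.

R = v₀² sin 2θ / g gives sin 2θ = gR/v₀² = 9.81·294/108² = 0.2473.
2θ = 14.32° or 180° − 14.32° = 165.7°, so θ = 7.158° or 82.84°.
The smaller angle is 7.158°.

7.16°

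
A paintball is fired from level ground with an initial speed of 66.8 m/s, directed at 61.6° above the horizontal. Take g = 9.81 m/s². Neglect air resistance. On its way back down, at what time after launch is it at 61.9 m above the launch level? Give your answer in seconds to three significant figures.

10.8 s

Components: vₓ = 66.80 cos 61.6° = 31.77 m/s, v_y0 = 66.80 sin 61.6° = 58.76 m/s.
Set y = v_y0 t − ½ g t² = 61.9: 4.905 t² − 58.76 t + 61.9 = 0.
t = [58.76 ± √(58.76² − 2·9.81·61.9)] / 9.81 = (58.76 ± 47.31) / 9.81, so t = 1.167 s or t = 10.81 s.
The descending-branch root is 10.81 s.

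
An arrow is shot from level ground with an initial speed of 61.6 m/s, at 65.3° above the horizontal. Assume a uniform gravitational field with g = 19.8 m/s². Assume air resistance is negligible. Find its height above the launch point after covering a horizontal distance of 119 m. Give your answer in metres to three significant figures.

47.1 m

vₓ = 61.60 cos 65.3° = 25.74 m/s; v_y0 = 61.60 sin 65.3° = 55.96 m/s.
Time to reach x = 119 m: t = x/vₓ = 119/25.74 = 4.623 s.
Height: y = v_y0 t − ½ g t² = 55.96 × 4.623 − 9.900 × 4.623² = 258.7 − 211.6 = 47.14 m.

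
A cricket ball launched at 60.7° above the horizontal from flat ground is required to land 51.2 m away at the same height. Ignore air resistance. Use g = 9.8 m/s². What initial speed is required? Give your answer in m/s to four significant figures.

From R = (v₀² / g) sin 2θ: v₀ = √(gR / sin 2θ).
v₀ = √(9.80 × 51.2 / sin 121.4°) = √(501.8 / 0.8536) = √587.85 = 24.25 m/s.

24.25 m/s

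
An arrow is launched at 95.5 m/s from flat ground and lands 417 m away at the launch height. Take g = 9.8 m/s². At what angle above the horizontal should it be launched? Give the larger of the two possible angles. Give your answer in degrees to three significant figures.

R = v₀² sin 2θ / g gives sin 2θ = gR/v₀² = 9.80·417/95.5² = 0.4481.
2θ = 26.62° or 180° − 26.62° = 153.4°, so θ = 13.31° or 76.69°.
The larger angle is 76.69°.

76.7°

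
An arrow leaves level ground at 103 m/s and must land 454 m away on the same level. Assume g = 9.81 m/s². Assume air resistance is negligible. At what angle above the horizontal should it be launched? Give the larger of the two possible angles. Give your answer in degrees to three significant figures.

Level-ground range R = v₀² sin(2θ)/g ⇒ sin(2θ) = gR/v₀² = 9.81 × 454 / 103² = 0.4198.
2θ = 24.82° or 180° − 24.82° = 155.2°, so θ = 12.41° or 77.59°.
The larger angle is 77.59°.

77.6°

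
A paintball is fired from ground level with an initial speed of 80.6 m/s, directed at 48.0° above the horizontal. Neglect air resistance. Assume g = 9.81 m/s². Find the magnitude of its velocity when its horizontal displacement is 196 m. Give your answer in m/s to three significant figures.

59.1 m/s

Resolve: vₓ = 80.60 cos 48.0° = 53.93 m/s and v_y0 = 80.60 sin 48.0° = 59.90 m/s.
Time to reach x = 196 m: t = x/vₓ = 196/53.93 = 3.634 s.
Vertical velocity there: v_y = v_y0 − g t = 59.90 − 9.81 × 3.634 = 24.25 m/s.
Speed: √(vₓ² + v_y²) = √(53.93² + 24.25²) = 59.13 m/s.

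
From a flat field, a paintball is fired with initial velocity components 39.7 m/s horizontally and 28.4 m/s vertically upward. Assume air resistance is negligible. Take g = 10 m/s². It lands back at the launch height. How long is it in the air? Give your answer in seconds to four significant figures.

Landing at launch height ⇒ T = 2 v_y0 / g = 2 × 28.40 / 10.0 = 5.680 s.

5.680 s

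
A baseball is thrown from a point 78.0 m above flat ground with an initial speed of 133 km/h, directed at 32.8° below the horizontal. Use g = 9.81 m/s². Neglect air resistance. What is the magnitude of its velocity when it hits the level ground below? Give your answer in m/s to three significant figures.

53.8 m/s

Convert: 133 km/h = 133/3.6 = 36.94 m/s.
Components: vₓ = 36.94 cos 32.8° = 31.05 m/s, v_y0 = −20.01 m/s (downward).
Vertical motion (up positive, ground at y = 0): 4.905 t² − (−20.01) t − 78.0 = 0, so t = (−20.01 + √(20.01² + 2·9.81·78.0)) / 9.81 = (−20.01 + 43.94) / 9.81 = 2.439 s.
Vertical velocity at impact: v_y = v_y0 − g t = −20.01 − 9.81 × 2.439 = −43.94 m/s.
Speed: |v| = √(vₓ² + v_y²) = √(31.05² + 43.94²) = 53.81 m/s.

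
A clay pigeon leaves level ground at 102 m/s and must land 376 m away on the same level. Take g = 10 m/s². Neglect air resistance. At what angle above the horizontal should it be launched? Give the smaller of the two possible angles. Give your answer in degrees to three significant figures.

10.6°

Level-ground range R = v₀² sin(2θ)/g ⇒ sin(2θ) = gR/v₀² = 10.0 × 376 / 102² = 0.3614.
2θ = 21.19° or 180° − 21.19° = 158.8°, so θ = 10.59° or 79.41°.
The smaller angle is 10.59°.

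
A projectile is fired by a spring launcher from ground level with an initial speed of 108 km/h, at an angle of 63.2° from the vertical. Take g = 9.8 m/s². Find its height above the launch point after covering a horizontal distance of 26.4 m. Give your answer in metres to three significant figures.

Convert: 108 km/h = 108/3.6 = 30.00 m/s.
Components: vₓ = 30.00 sin 63.2° = 26.78 m/s, v_y0 = 30.00 cos 63.2° = 13.53 m/s.
Time to reach x = 26.4 m: t = x/vₓ = 26.4/26.78 = 0.9859 s.
Height: y = v_y0 t − ½ g t² = 13.53 × 0.9859 − 4.900 × 0.9859² = 13.34 − 4.763 = 8.573 m.

8.57 m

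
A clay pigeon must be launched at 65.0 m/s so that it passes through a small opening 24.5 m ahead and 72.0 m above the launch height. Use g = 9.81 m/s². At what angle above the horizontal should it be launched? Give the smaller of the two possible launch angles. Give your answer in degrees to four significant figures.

73.00°

Trajectory: y = x tanθ − g x² (1 + tan²θ)/(2v₀²). With x = 24.5, y = 72.0, v₀ = 65.0, g = 9.81:
0.6969 tan²θ − 24.5 tanθ + (72.70) = 0.
tanθ = [24.5 ± √(24.5² − 4 × 0.6969 × (72.70))] / (2 × 0.6969) = (24.5 ± 19.94) / 1.394, giving tanθ = 3.272 or 31.89.
θ = 73.00° or 88.20°; the smaller is 73.00°.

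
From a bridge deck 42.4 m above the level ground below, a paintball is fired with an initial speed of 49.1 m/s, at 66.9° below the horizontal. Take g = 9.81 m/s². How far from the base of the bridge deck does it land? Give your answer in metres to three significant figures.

16.5 m

Components: vₓ = 49.10 cos 66.9° = 19.26 m/s, v_y0 = −45.16 m/s (downward).
The projectile lands when y = 42.4 + (−45.16) t − ½·9.81·t² = 0. Positive root: t = (−45.16 + √(45.16² + 2·9.81·42.4)) / 9.81 = (−45.16 + 53.59) / 9.81 = 0.8587 s.
Horizontal distance: R = vₓ t = 19.26 × 0.8587 = 16.54 m.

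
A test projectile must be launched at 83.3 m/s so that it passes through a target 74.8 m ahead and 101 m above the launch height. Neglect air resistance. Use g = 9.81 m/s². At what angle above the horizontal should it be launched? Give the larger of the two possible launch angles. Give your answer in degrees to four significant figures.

86.71°

Trajectory: y = x tanθ − g x² (1 + tan²θ)/(2v₀²). With x = 74.8, y = 101, v₀ = 83.3, g = 9.81:
3.955 tan²θ − 74.8 tanθ + (105.0) = 0.
tanθ = [74.8 ± √(74.8² − 4 × 3.955 × (105.0))] / (2 × 3.955) = (74.8 ± 62.73) / 7.910, giving tanθ = 1.526 or 17.39.
θ = 56.77° or 86.71°; the larger is 86.71°.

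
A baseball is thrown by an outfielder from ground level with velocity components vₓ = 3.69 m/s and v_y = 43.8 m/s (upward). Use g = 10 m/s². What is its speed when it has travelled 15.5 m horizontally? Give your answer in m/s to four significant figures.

4.103 m/s

At x = 15.5 m, t = x/vₓ = 15.5/3.690 = 4.201 s.
Vertical velocity there: v_y = v_y0 − g t = 43.80 − 10.0 × 4.201 = 1.795 m/s.
Speed: √(vₓ² + v_y²) = √(3.690² + 1.795²) = 4.103 m/s.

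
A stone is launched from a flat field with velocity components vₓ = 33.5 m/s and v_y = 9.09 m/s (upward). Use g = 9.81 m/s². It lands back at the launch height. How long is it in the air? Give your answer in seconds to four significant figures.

Landing at launch height ⇒ T = 2 v_y0 / g = 2 × 9.090 / 9.81 = 1.853 s.

1.853 s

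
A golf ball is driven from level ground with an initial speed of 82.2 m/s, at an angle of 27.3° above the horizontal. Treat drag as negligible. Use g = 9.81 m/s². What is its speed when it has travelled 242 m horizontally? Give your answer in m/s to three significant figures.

73.2 m/s

Resolve: vₓ = 82.20 cos 27.3° = 73.04 m/s and v_y0 = 82.20 sin 27.3° = 37.70 m/s.
Time to reach x = 242 m: t = x/vₓ = 242/73.04 = 3.313 s.
Vertical velocity there: v_y = v_y0 − g t = 37.70 − 9.81 × 3.313 = 5.200 m/s.
Speed: √(vₓ² + v_y²) = √(73.04² + 5.200²) = 73.23 m/s.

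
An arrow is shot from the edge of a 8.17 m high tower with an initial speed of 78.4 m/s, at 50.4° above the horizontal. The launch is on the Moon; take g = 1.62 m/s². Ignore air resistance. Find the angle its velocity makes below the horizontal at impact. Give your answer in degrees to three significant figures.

50.5°

vₓ = 78.40 cos 50.4° = 49.97 m/s; v_y0 = 78.40 sin 50.4° = 60.41 m/s.
The projectile lands when y = 8.17 + (60.41) t − ½·1.62·t² = 0. Positive root: t = (60.41 + √(60.41² + 2·1.62·8.17)) / 1.62 = (60.41 + 60.63) / 1.62 = 74.71 s.
At impact: v_y = v_y0 − g t = −60.63 m/s; vₓ = 49.97 m/s.
Angle below horizontal: arctan(|v_y|/vₓ) = arctan(60.63/49.97) = 50.50°.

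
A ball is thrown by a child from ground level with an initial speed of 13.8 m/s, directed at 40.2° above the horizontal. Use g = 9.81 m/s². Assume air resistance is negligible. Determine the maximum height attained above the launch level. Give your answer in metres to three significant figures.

Components: vₓ = 13.80 cos 40.2° = 10.54 m/s, v_y0 = 13.80 sin 40.2° = 8.907 m/s.
Peak height H = v_y0² / (2g) = 79.340 / 19.62 = 4.044 m.

4.04 m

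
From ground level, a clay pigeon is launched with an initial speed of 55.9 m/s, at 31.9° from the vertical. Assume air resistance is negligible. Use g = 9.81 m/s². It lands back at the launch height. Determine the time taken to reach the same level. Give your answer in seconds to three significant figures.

9.68 s

Horizontal component vₓ = 55.90 sin 31.9° = 29.54 m/s; vertical v_y0 = 55.90 cos 31.9° = 47.46 m/s.
Landing at launch height ⇒ T = 2 v_y0 / g = 2 × 47.46 / 9.81 = 9.675 s.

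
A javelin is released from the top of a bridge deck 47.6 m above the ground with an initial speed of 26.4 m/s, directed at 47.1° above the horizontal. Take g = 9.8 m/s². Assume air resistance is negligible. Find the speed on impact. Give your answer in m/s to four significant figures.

Horizontal component vₓ = 26.40 cos 47.1° = 17.97 m/s; vertical v_y0 = 26.40 sin 47.1° = 19.34 m/s.
Vertical motion (up positive, ground at y = 0): 4.900 t² − (19.34) t − 47.6 = 0, so t = (19.34 + √(19.34² + 2·9.80·47.6)) / 9.80 = (19.34 + 36.15) / 9.80 = 5.662 s.
Vertical velocity at impact: v_y = v_y0 − g t = 19.34 − 9.80 × 5.662 = −36.15 m/s.
Speed: |v| = √(vₓ² + v_y²) = √(17.97² + 36.15²) = 40.37 m/s.

40.37 m/s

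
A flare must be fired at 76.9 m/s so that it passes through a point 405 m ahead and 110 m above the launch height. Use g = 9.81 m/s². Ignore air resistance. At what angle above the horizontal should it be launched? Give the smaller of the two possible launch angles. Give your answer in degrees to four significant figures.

40.38°

Trajectory: y = x tanθ − g x² (1 + tan²θ)/(2v₀²). With x = 405, y = 110, v₀ = 76.9, g = 9.81:
136.0 tan²θ − 405 tanθ + (246.0) = 0.
tanθ = [405 ± √(405² − 4 × 136.0 × (246.0))] / (2 × 136.0) = (405 ± 173.6) / 272.1, giving tanθ = 0.8505 or 2.126.
θ = 40.38° or 64.81°; the smaller is 40.38°.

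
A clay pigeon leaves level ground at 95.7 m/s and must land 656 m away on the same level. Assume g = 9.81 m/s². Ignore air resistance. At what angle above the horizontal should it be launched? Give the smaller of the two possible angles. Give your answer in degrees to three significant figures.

22.3°

From R = (v₀²/g) sin 2θ: sin 2θ = 9.81 × 656 / 9158.5 = 0.7027.
2θ = 44.64° or 180° − 44.64° = 135.4°, so θ = 22.32° or 67.68°.
The smaller angle is 22.32°.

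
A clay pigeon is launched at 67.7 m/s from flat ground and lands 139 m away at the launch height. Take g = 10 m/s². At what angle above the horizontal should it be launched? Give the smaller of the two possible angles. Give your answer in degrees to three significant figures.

8.83°

From R = (v₀²/g) sin 2θ: sin 2θ = 10.0 × 139 / 4583.3 = 0.3033.
2θ = 17.65° or 180° − 17.65° = 162.3°, so θ = 8.827° or 81.17°.
The smaller angle is 8.827°.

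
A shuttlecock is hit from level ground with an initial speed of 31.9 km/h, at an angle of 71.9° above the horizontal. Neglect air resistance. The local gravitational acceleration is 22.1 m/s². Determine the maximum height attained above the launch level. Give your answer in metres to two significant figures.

Convert: 31.9 km/h = 31.9/3.6 = 8.861 m/s.
Components: vₓ = 8.861 cos 71.9° = 2.753 m/s, v_y0 = 8.861 sin 71.9° = 8.423 m/s.
Maximum height: H = v_y0² / (2g) = 8.423² / (2 × 22.1) = 1.605 m.

1.6 m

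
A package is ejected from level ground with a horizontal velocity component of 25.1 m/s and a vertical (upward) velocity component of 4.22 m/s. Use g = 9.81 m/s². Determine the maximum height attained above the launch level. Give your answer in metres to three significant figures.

0.908 m

At the apex v_y = 0, so H = v_y0²/(2g) = 4.220²/19.62 = 0.9077 m.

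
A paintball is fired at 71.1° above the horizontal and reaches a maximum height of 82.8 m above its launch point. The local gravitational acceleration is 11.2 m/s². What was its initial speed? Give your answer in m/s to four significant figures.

45.52 m/s

At the peak v_y = 0, so v_y0 = √(2gH) = √(2 × 11.2 × 82.8) = 43.07 m/s.
v_y0 = v₀ sin θ ⇒ v₀ = 43.07 / sin 71.1° = 45.52 m/s.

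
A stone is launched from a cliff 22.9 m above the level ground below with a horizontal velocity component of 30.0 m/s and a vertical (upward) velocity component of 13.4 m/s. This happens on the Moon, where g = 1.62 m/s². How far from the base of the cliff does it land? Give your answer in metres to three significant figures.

543 m

Vertical motion (up positive, ground at y = 0): 0.8100 t² − (13.40) t − 22.9 = 0, so t = (13.40 + √(13.40² + 2·1.62·22.9)) / 1.62 = (13.40 + 15.93) / 1.62 = 18.10 s.
Horizontal distance: R = vₓ t = 30.00 × 18.10 = 543.1 m.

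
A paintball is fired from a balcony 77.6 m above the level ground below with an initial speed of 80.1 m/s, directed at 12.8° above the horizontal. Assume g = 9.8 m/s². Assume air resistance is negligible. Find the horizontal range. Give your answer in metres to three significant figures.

483 m

vₓ = 80.10 cos 12.8° = 78.11 m/s; v_y0 = 80.10 sin 12.8° = 17.75 m/s.
With up positive and y = 0 at the ground: y(t) = 77.6 + (17.75) t − 4.900 t². Setting y = 0 and taking the positive root: t = [17.75 + √(17.75² + 2·9.80·77.6)] / 9.80 = (17.75 + 42.85) / 9.80 = 6.183 s.
Horizontal distance: R = vₓ t = 78.11 × 6.183 = 482.9 m.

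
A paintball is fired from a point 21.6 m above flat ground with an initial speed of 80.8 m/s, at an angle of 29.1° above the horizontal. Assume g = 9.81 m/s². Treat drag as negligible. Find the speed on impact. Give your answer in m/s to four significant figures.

vₓ = 80.80 cos 29.1° = 70.60 m/s; v_y0 = 80.80 sin 29.1° = 39.30 m/s.
With up positive and y = 0 at the ground: y(t) = 21.6 + (39.30) t − 4.905 t². Setting y = 0 and taking the positive root: t = [39.30 + √(39.30² + 2·9.81·21.6)] / 9.81 = (39.30 + 44.36) / 9.81 = 8.528 s.
Vertical velocity at impact: v_y = v_y0 − g t = 39.30 − 9.81 × 8.528 = −44.36 m/s.
Speed: |v| = √(vₓ² + v_y²) = √(70.60² + 44.36²) = 83.38 m/s.

83.38 m/s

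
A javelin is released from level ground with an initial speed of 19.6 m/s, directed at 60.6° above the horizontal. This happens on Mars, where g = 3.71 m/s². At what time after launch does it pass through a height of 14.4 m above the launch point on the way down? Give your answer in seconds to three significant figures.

8.27 s

Horizontal component vₓ = 19.60 cos 60.6° = 9.622 m/s; vertical v_y0 = 19.60 sin 60.6° = 17.08 m/s.
Require v_y0 t − ½ g t² = 14.4, i.e. 1.855 t² − 17.08 t + 14.4 = 0.
Quadratic formula: t = (17.08 ± √184.73) / 3.71 = (17.08 ± 13.59) / 3.71 → t = 0.9391 s or 8.266 s.
The descending-branch root is 8.266 s.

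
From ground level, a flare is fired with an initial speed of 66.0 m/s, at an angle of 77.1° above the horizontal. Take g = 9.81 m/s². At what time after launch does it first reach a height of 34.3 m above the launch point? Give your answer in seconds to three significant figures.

0.557 s

Resolve: vₓ = 66.00 cos 77.1° = 14.73 m/s and v_y0 = 66.00 sin 77.1° = 64.33 m/s.
Height y(t) = 64.33 t − 4.905 t² = 34.3 gives 4.905 t² − 64.33 t + 34.3 = 0.
t = [64.33 ± √(64.33² − 2·9.81·34.3)] / 9.81 = (64.33 ± 58.87) / 9.81, so t = 0.5568 s or t = 12.56 s.
The first (ascending) time is 0.5568 s.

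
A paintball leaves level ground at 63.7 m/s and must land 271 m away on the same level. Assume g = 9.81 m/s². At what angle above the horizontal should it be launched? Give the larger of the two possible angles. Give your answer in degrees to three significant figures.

Level-ground range R = v₀² sin(2θ)/g ⇒ sin(2θ) = gR/v₀² = 9.81 × 271 / 63.7² = 0.6552.
2θ = 40.93° or 180° − 40.93° = 139.1°, so θ = 20.47° or 69.53°.
The larger angle is 69.53°.

69.5°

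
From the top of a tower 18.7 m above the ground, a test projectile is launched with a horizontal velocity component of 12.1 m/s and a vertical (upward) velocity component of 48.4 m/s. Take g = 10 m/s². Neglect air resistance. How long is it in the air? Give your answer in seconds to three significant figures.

The projectile lands when y = 18.7 + (48.40) t − ½·10.0·t² = 0. Positive root: t = (48.40 + √(48.40² + 2·10.0·18.7)) / 10.0 = (48.40 + 52.12) / 10.0 = 10.05 s.

10.1 s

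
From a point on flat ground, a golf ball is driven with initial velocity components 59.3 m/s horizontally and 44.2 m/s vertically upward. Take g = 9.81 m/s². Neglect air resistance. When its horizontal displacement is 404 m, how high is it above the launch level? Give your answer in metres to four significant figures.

73.46 m

x = vₓ t ⇒ t = 404/59.30 = 6.813 s.
Height: y = v_y0 t − ½ g t² = 44.20 × 6.813 − 4.905 × 6.813² = 301.1 − 227.7 = 73.46 m.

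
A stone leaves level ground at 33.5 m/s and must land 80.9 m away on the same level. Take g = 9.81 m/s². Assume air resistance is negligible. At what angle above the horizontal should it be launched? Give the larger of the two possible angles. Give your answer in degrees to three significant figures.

Level-ground range R = v₀² sin(2θ)/g ⇒ sin(2θ) = gR/v₀² = 9.81 × 80.9 / 33.5² = 0.7072.
2θ = 45.01° or 180° − 45.01° = 135.0°, so θ = 22.50° or 67.50°.
The larger angle is 67.50°.

67.5°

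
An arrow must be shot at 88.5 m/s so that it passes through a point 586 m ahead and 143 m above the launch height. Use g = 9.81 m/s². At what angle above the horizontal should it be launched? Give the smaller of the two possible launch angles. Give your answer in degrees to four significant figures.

Trajectory: y = x tanθ − g x² (1 + tan²θ)/(2v₀²). With x = 586, y = 143, v₀ = 88.5, g = 9.81:
215.1 tan²θ − 586 tanθ + (358.1) = 0.
tanθ = [586 ± √(586² − 4 × 215.1 × (358.1))] / (2 × 215.1) = (586 ± 188.1) / 430.1, giving tanθ = 0.9251 or 1.800.
θ = 42.77° or 60.94°; the smaller is 42.77°.

42.77°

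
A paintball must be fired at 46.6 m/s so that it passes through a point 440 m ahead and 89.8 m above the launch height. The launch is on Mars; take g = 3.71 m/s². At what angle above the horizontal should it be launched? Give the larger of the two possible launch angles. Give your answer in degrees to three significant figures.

Trajectory: y = x tanθ − g x² (1 + tan²θ)/(2v₀²). With x = 440, y = 89.8, v₀ = 46.6, g = 3.71:
165.4 tan²θ − 440 tanθ + (255.2) = 0.
tanθ = [440 ± √(440² − 4 × 165.4 × (255.2))] / (2 × 165.4) = (440 ± 157.5) / 330.8, giving tanθ = 0.8542 or 1.806.
θ = 40.50° or 61.03°; the larger is 61.03°.

61.0°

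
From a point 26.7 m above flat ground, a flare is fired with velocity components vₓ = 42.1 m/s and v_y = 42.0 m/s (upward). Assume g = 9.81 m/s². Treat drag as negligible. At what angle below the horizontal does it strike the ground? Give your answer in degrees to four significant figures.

48.65°

With up positive and y = 0 at the ground: y(t) = 26.7 + (42.00) t − 4.905 t². Setting y = 0 and taking the positive root: t = [42.00 + √(42.00² + 2·9.81·26.7)] / 9.81 = (42.00 + 47.83) / 9.81 = 9.157 s.
At impact: v_y = v_y0 − g t = −47.83 m/s; vₓ = 42.10 m/s.
Angle below horizontal: arctan(|v_y|/vₓ) = arctan(47.83/42.10) = 48.65°.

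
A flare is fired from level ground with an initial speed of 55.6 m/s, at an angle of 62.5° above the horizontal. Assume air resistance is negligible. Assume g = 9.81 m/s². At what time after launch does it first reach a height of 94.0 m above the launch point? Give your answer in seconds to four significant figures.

Horizontal component vₓ = 55.60 cos 62.5° = 25.67 m/s; vertical v_y0 = 55.60 sin 62.5° = 49.32 m/s.
Require v_y0 t − ½ g t² = 94.0, i.e. 4.905 t² − 49.32 t + 94.0 = 0.
t = [49.32 ± √(49.32² − 2·9.81·94.0)] / 9.81 = (49.32 ± 24.25) / 9.81, so t = 2.556 s or t = 7.499 s.
The first (ascending) time is 2.556 s.

2.556 s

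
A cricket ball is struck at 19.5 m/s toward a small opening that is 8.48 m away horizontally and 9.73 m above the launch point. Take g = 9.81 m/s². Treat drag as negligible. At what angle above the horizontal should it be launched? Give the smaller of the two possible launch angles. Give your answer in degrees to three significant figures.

Trajectory: y = x tanθ − g x² (1 + tan²θ)/(2v₀²). With x = 8.48, y = 9.73, v₀ = 19.5, g = 9.81:
0.9276 tan²θ − 8.48 tanθ + (10.66) = 0.
tanθ = [8.48 ± √(8.48² − 4 × 0.9276 × (10.66))] / (2 × 0.9276) = (8.48 ± 5.689) / 1.855, giving tanθ = 1.504 or 7.638.
θ = 56.39° or 82.54°; the smaller is 56.39°.

56.4°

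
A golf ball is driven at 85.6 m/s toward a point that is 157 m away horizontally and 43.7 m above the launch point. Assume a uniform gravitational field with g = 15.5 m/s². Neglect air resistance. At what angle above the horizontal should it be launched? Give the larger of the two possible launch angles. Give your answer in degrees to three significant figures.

79.8°

Trajectory: y = x tanθ − g x² (1 + tan²θ)/(2v₀²). With x = 157, y = 43.7, v₀ = 85.6, g = 15.5:
26.07 tan²θ − 157 tanθ + (69.77) = 0.
tanθ = [157 ± √(157² − 4 × 26.07 × (69.77))] / (2 × 26.07) = (157 ± 131.8) / 52.14, giving tanθ = 0.4832 or 5.539.
θ = 25.79° or 79.77°; the larger is 79.77°.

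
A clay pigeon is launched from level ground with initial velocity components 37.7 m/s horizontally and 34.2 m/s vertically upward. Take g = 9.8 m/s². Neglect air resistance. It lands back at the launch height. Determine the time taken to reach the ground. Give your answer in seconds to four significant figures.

6.980 s

Landing at launch height ⇒ T = 2 v_y0 / g = 2 × 34.20 / 9.80 = 6.980 s.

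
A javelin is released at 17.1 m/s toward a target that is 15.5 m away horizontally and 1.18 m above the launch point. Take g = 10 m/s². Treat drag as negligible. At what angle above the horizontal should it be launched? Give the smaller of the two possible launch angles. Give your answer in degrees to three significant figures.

20.8°

Trajectory: y = x tanθ − g x² (1 + tan²θ)/(2v₀²). With x = 15.5, y = 1.18, v₀ = 17.1, g = 10.0:
4.108 tan²θ − 15.5 tanθ + (5.288) = 0.
tanθ = [15.5 ± √(15.5² − 4 × 4.108 × (5.288))] / (2 × 4.108) = (15.5 ± 12.38) / 8.216, giving tanθ = 0.3793 or 3.394.
θ = 20.77° or 73.58°; the smaller is 20.77°.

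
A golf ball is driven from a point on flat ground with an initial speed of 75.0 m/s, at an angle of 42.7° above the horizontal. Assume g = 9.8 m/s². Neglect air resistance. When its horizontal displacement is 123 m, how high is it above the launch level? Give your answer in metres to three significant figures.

Resolve: vₓ = 75.00 cos 42.7° = 55.12 m/s and v_y0 = 75.00 sin 42.7° = 50.86 m/s.
At x = 123 m, t = x/vₓ = 123/55.12 = 2.232 s.
Height: y = v_y0 t − ½ g t² = 50.86 × 2.232 − 4.900 × 2.232² = 113.5 − 24.40 = 89.10 m.

89.1 m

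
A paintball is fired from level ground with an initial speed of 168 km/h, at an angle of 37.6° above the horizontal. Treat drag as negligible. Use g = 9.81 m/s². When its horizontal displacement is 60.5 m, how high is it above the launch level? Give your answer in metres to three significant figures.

Convert: 168 km/h = 168/3.6 = 46.67 m/s.
Horizontal component vₓ = 46.67 cos 37.6° = 36.97 m/s; vertical v_y0 = 46.67 sin 37.6° = 28.47 m/s.
x = vₓ t ⇒ t = 60.5/36.97 = 1.636 s.
Height: y = v_y0 t − ½ g t² = 28.47 × 1.636 − 4.905 × 1.636² = 46.59 − 13.13 = 33.46 m.

33.5 m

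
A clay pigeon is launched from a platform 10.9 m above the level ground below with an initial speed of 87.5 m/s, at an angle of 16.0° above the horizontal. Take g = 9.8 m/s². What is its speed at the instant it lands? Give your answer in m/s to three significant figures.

Components: vₓ = 87.50 cos 16.0° = 84.11 m/s, v_y0 = 87.50 sin 16.0° = 24.12 m/s.
Vertical motion (up positive, ground at y = 0): 4.900 t² − (24.12) t − 10.9 = 0, so t = (24.12 + √(24.12² + 2·9.80·10.9)) / 9.80 = (24.12 + 28.20) / 9.80 = 5.339 s.
Vertical velocity at impact: v_y = v_y0 − g t = 24.12 − 9.80 × 5.339 = −28.20 m/s.
Speed: |v| = √(vₓ² + v_y²) = √(84.11² + 28.20²) = 88.71 m/s.

88.7 m/s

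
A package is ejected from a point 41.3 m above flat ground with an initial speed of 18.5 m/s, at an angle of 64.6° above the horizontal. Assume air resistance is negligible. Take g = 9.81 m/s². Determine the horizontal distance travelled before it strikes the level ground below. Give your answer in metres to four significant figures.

40.22 m

Components: vₓ = 18.50 cos 64.6° = 7.935 m/s, v_y0 = 18.50 sin 64.6° = 16.71 m/s.
With up positive and y = 0 at the ground: y(t) = 41.3 + (16.71) t − 4.905 t². Setting y = 0 and taking the positive root: t = [16.71 + √(16.71² + 2·9.81·41.3)] / 9.81 = (16.71 + 33.01) / 9.81 = 5.068 s.
Horizontal distance: R = vₓ t = 7.935 × 5.068 = 40.22 m.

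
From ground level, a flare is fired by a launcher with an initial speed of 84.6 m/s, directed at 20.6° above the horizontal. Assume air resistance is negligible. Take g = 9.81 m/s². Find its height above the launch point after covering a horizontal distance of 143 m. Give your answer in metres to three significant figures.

vₓ = 84.60 cos 20.6° = 79.19 m/s; v_y0 = 84.60 sin 20.6° = 29.77 m/s.
At x = 143 m, t = x/vₓ = 143/79.19 = 1.806 s.
Height: y = v_y0 t − ½ g t² = 29.77 × 1.806 − 4.905 × 1.806² = 53.75 − 15.99 = 37.76 m.

37.8 m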